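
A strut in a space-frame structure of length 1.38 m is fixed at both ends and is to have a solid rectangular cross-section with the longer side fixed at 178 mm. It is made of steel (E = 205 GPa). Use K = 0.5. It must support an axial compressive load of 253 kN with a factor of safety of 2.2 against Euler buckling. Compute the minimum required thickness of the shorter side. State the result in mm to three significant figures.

b ≈ 20.7 mm

Required P_cr = n·P = 2.2 × 253 = 556.6 kN
L_e = K·L = 0.5 × 1.38 = 0.6900 m
Required I = P_cr·L_e²/(π²E) = 5.566×10^5 × 0.6900² / (π² × 2.05×10^11) = 1.310×10^-7 m⁴
I_req = 1.310×10^5 mm⁴
Rectangle, weak axis: I_min = h·b³/12 with h = 178 mm fixed  ⇒  b = (12I/h)^(1/3) = 20.7 mm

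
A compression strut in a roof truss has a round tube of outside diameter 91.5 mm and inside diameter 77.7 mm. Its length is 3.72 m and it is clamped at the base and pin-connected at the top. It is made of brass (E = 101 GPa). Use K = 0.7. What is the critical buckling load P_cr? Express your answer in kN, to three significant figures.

d_o = 91.5 mm, d_i = 77.7 mm
I = π(d_o⁴ − d_i⁴)/64 = π(91.5⁴ − 77.70⁴)/64 = 1.652×10^6 mm⁴
I = 1.652×10^6 mm⁴ = 1.652×10^-6 m⁴
Effective length L_e = K·L = 0.7 × 3.72 = 2.604 m
P_cr = π²EI / L_e² = π² × 101×10⁹ × 1.652×10^-6 / 2.604² = 2.428×10^5 N

P_cr ≈ 243 kN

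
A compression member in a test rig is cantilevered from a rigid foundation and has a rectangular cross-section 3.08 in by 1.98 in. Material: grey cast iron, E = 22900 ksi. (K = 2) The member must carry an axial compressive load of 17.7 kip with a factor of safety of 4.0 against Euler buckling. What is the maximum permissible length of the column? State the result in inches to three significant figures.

Buckling occurs about the weak axis: I_min = h·b³/12 with b = 1.98 in (the shorter side).
I_min = 3.08×1.98³/12 = 1.992 in⁴
Required critical load P_cr = n·P = 4.0 × 17.7 = 70.80 kip = 7.080×10^4 lb
From P_cr = π²EI/(K·L)²:  L = (1/K)·√(π²EI/P_cr) = (1/2)·√(π²×2.29×10^7×1.992/7.080×10^4)
L = 39.9 in

L_max ≈ 39.9 in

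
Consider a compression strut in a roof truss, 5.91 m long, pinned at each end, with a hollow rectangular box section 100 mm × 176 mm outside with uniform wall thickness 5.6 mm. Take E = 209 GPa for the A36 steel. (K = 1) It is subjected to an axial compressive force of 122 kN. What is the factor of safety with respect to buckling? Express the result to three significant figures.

n ≈ 2.44

Inner dimensions: h_i = 176 − 2×5.6 = 164.8 mm, b_i = 100 − 2×5.6 = 88.80 mm
Weak-axis I_min = (h_o·b_o³ − h_i·b_i³)/12 with b_o = 100, b_i = 88.80 mm (shorter outer/inner sides).
I_min = (176×100³ − 164.8×88.80³)/12 = 5.050×10^6 mm⁴
I = 5.050×10^6 mm⁴ = 5.050×10^-6 m⁴
Effective length L_e = K·L = 1 × 5.91 = 5.910 m
P_cr = π²EI / L_e² = π² × 209×10⁹ × 5.050×10^-6 / 5.910² = 2.983×10^5 N
Factor of safety n = P_cr / P = 298.25 / 122 = 2.44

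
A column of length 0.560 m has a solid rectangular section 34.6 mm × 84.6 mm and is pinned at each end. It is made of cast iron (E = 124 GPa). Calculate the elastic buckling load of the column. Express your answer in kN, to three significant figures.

Buckling occurs about the weak axis: I_min = h·b³/12 with b = 34.6 mm (the shorter side).
I_min = 84.6×34.6³/12 = 2.920×10^5 mm⁴
I = 2.920×10^5 mm⁴ = 2.920×10^-7 m⁴
Effective length L_e = K·L = 1 × 0.560 = 0.5600 m
P_cr = π²EI / L_e² = π² × 124×10⁹ × 2.920×10^-7 / 0.5600² = 1.140×10^6 N

P_cr ≈ 1140 kN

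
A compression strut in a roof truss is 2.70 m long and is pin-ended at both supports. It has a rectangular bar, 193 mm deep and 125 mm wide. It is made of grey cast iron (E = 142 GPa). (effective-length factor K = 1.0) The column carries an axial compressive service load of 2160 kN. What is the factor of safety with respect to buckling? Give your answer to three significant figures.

Buckling occurs about the weak axis: I_min = h·b³/12 with b = 125 mm (the shorter side).
I_min = 193×125³/12 = 3.141×10^7 mm⁴
I = 3.141×10^7 mm⁴ = 3.141×10^-5 m⁴
Effective length L_e = K·L = 1 × 2.70 = 2.700 m
P_cr = π²EI / L_e² = π² × 142×10⁹ × 3.141×10^-5 / 2.700² = 6.039×10^6 N
Factor of safety n = P_cr / P = 6039.0 / 2160 = 2.80

n ≈ 2.80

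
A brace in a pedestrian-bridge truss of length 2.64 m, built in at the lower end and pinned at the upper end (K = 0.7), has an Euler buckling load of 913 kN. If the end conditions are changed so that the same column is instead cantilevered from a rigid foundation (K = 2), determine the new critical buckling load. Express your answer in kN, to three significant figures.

P_cr ≈ 112 kN

P_cr ∝ 1/K², so P_cr,new = P_cr,old × (K_old/K_new)² = 913 × (0.7/2)²
= 913 × 0.1225 = 112 kN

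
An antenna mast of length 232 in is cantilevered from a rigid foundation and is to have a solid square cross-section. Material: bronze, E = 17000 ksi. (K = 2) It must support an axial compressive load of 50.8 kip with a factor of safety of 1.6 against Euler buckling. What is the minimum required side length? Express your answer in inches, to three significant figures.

a ≈ 5.95 in

Required P_cr = n·P = 1.6 × 50.8 = 81.28 kip
L_e = K·L = 2 × 232 = 464.0 in
Required I = P_cr·L_e²/(π²E) = 8.128×10^4 × 464.0² / (π² × 1.70×10^7) = 104.3 in⁴
Solid square: I = a⁴/12  ⇒  a = (12I)^(1/4) = (12×104.3)^(1/4) = 5.95 in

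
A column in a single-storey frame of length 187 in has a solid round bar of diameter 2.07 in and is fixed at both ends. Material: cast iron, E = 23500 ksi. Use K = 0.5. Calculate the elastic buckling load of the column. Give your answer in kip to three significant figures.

P_cr ≈ 23.9 kip

I = πd⁴/64 = π×2.07⁴/64 = 0.9013 in⁴
Effective length L_e = K·L = 0.5 × 187 = 93.50 in
P_cr = π²EI / L_e² = π² × 23500×10³ × 0.9013 / 93.50² = 2.391×10^4 lb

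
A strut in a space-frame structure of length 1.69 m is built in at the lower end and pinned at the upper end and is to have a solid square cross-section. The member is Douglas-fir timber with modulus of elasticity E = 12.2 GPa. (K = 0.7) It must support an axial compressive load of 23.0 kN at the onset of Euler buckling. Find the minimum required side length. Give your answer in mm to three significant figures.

L_e = K·L = 0.7 × 1.69 = 1.183 m
Required I = P_cr·L_e²/(π²E) = 2.300×10^4 × 1.183² / (π² × 1.22×10^10) = 2.673×10^-7 m⁴
I_req = 2.673×10^5 mm⁴
Solid square: I = a⁴/12  ⇒  a = (12I)^(1/4) = (12×2.673×10^5)^(1/4) = 42.3 mm

a ≈ 42.3 mm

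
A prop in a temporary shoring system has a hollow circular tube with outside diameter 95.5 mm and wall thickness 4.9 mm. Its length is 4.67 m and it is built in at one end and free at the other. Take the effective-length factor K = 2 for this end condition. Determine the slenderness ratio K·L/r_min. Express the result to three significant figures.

Inner diameter d_i = 95.5 − 2×4.9 = 85.70 mm
I = π(d_o⁴ − d_i⁴)/64 = π(95.5⁴ − 85.70⁴)/64 = 1.435×10^6 mm⁴
A = 1.395×10^3 mm²;  r_min = √(I/A) = √(1.435×10^6/1.395×10^3) = 32.08 mm
L_e = K·L = 2 × 4.67 m = 9.340 m = 9340.0 mm
λ = L_e / r_min = 9340.0 / 32.08 = 291

λ ≈ 291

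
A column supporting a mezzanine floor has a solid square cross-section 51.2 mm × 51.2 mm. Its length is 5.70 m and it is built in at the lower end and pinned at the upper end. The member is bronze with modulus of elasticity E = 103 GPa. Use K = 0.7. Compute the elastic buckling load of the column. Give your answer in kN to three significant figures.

P_cr ≈ 36.6 kN

I = a⁴/12 = 51.2⁴/12 = 5.727×10^5 mm⁴
I = 5.727×10^5 mm⁴ = 5.727×10^-7 m⁴
Effective length L_e = K·L = 0.7 × 5.70 = 3.990 m
P_cr = π²EI / L_e² = π² × 103×10⁹ × 5.727×10^-7 / 3.990² = 3.657×10^4 N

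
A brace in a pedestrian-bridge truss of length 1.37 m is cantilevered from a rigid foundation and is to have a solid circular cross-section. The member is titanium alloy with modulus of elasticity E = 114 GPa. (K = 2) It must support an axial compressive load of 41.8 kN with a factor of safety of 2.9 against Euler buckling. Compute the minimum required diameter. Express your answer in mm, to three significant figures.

d ≈ 63.7 mm

Required P_cr = n·P = 2.9 × 41.8 = 121.2 kN
L_e = K·L = 2 × 1.37 = 2.740 m
Required I = P_cr·L_e²/(π²E) = 1.212×10^5 × 2.740² / (π² × 1.14×10^11) = 8.089×10^-7 m⁴
I_req = 8.089×10^5 mm⁴
Solid circle: I = πd⁴/64  ⇒  d = (64I/π)^(1/4) = (64×8.089×10^5/π)^(1/4) = 63.7 mm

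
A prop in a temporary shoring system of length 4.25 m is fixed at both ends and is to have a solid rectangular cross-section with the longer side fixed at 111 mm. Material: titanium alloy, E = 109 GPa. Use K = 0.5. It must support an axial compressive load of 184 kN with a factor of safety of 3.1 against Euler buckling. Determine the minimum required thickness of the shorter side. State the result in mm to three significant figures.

b ≈ 63.7 mm

Required P_cr = n·P = 3.1 × 184 = 570.4 kN
L_e = K·L = 0.5 × 4.25 = 2.125 m
Required I = P_cr·L_e²/(π²E) = 5.704×10^5 × 2.125² / (π² × 1.09×10^11) = 2.394×10^-6 m⁴
I_req = 2.394×10^6 mm⁴
Rectangle, weak axis: I_min = h·b³/12 with h = 111 mm fixed  ⇒  b = (12I/h)^(1/3) = 63.7 mm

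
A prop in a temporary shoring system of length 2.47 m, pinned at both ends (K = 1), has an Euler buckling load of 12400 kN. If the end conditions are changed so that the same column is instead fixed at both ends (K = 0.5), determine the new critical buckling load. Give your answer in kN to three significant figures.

P_cr ∝ 1/K², so P_cr,new = P_cr,old × (K_old/K_new)² = 12400 × (1/0.5)²
= 12400 × 4.000 = 49600 kN

P_cr ≈ 49600 kN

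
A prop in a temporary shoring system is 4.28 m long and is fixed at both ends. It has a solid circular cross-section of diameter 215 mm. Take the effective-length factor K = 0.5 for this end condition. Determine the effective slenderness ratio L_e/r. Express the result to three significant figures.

For a solid circle r = d/4 = 215/4 = 53.75 mm
L_e = K·L = 0.5 × 4.28 m = 2.140 m = 2140.0 mm
λ = L_e / r_min = 2140.0 / 53.75 = 39.8

λ ≈ 39.8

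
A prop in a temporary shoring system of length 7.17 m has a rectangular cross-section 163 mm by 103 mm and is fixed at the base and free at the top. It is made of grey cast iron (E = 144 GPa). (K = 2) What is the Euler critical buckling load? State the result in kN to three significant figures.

Buckling occurs about the weak axis: I_min = h·b³/12 with b = 103 mm (the shorter side).
I_min = 163×103³/12 = 1.484×10^7 mm⁴
I = 1.484×10^7 mm⁴ = 1.484×10^-5 m⁴
Effective length L_e = K·L = 2 × 7.17 = 14.34 m
P_cr = π²EI / L_e² = π² × 144×10⁹ × 1.484×10^-5 / 14.34² = 1.026×10^5 N

P_cr ≈ 103 kN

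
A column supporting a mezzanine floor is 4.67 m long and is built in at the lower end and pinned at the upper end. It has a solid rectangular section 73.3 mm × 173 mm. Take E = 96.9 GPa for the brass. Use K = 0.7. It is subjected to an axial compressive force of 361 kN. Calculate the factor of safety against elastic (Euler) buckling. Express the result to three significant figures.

n ≈ 1.41

Buckling occurs about the weak axis: I_min = h·b³/12 with b = 73.3 mm (the shorter side).
I_min = 173×73.3³/12 = 5.678×10^6 mm⁴
I = 5.678×10^6 mm⁴ = 5.678×10^-6 m⁴
Effective length L_e = K·L = 0.7 × 4.67 = 3.269 m
P_cr = π²EI / L_e² = π² × 96.9×10⁹ × 5.678×10^-6 / 3.269² = 5.081×10^5 N
Factor of safety n = P_cr / P = 508.12 / 361 = 1.41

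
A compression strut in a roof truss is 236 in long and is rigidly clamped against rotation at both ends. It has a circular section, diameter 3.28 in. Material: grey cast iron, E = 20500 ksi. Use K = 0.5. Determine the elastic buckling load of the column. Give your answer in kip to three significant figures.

I = πd⁴/64 = π×3.28⁴/64 = 5.682 in⁴
Effective length L_e = K·L = 0.5 × 236 = 118.0 in
P_cr = π²EI / L_e² = π² × 20500×10³ × 5.682 / 118.0² = 8.256×10^4 lb

P_cr ≈ 82.6 kip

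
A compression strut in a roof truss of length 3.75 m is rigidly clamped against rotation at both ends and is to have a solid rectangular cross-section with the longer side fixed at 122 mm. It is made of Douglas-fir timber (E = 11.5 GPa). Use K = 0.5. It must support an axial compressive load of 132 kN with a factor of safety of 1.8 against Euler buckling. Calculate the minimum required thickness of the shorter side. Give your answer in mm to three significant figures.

Required P_cr = n·P = 1.8 × 132 = 237.6 kN
L_e = K·L = 0.5 × 3.75 = 1.875 m
Required I = P_cr·L_e²/(π²E) = 2.376×10^5 × 1.875² / (π² × 1.15×10^10) = 7.360×10^-6 m⁴
I_req = 7.360×10^6 mm⁴
Rectangle, weak axis: I_min = h·b³/12 with h = 122 mm fixed  ⇒  b = (12I/h)^(1/3) = 89.8 mm

b ≈ 89.8 mm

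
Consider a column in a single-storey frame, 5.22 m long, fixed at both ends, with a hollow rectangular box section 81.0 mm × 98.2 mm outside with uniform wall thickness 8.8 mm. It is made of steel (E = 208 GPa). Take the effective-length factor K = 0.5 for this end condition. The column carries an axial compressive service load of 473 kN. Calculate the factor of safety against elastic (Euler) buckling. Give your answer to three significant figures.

Inner dimensions: h_i = 98.2 − 2×8.8 = 80.60 mm, b_i = 81.0 − 2×8.8 = 63.40 mm
Weak-axis I_min = (h_o·b_o³ − h_i·b_i³)/12 with b_o = 81.0, b_i = 63.40 mm (shorter outer/inner sides).
I_min = (98.2×81.0³ − 80.60×63.40³)/12 = 2.637×10^6 mm⁴
I = 2.637×10^6 mm⁴ = 2.637×10^-6 m⁴
Effective length L_e = K·L = 0.5 × 5.22 = 2.610 m
P_cr = π²EI / L_e² = π² × 208×10⁹ × 2.637×10^-6 / 2.610² = 7.948×10^5 N
Factor of safety n = P_cr / P = 794.77 / 473 = 1.68

n ≈ 1.68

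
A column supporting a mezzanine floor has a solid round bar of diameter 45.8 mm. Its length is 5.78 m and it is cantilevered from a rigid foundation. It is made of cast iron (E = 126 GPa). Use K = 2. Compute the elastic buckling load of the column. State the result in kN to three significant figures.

I = πd⁴/64 = π×45.8⁴/64 = 2.160×10^5 mm⁴
I = 2.160×10^5 mm⁴ = 2.160×10^-7 m⁴
Effective length L_e = K·L = 2 × 5.78 = 11.56 m
P_cr = π²EI / L_e² = π² × 126×10⁹ × 2.160×10^-7 / 11.56² = 2.010×10^3 N

P_cr ≈ 2.01 kN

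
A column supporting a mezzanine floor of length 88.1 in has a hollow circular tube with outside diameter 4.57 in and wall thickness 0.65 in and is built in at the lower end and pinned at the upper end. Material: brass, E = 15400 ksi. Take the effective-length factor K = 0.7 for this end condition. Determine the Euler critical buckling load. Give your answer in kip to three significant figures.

P_cr ≈ 631 kip

Inner diameter d_i = 4.57 − 2×0.65 = 3.270 in
I = π(d_o⁴ − d_i⁴)/64 = π(4.57⁴ − 3.270⁴)/64 = 15.80 in⁴
Effective length L_e = K·L = 0.7 × 88.1 = 61.67 in
P_cr = π²EI / L_e² = π² × 15400×10³ × 15.80 / 61.67² = 6.314×10^5 lb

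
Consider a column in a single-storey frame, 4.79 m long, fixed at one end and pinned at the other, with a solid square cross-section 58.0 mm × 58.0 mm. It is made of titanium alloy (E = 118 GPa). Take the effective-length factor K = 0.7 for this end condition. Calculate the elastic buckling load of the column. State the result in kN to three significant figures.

P_cr ≈ 97.7 kN

I = a⁴/12 = 58.0⁴/12 = 9.430×10^5 mm⁴
I = 9.430×10^5 mm⁴ = 9.430×10^-7 m⁴
Effective length L_e = K·L = 0.7 × 4.79 = 3.353 m
P_cr = π²EI / L_e² = π² × 118×10⁹ × 9.430×10^-7 / 3.353² = 9.769×10^4 N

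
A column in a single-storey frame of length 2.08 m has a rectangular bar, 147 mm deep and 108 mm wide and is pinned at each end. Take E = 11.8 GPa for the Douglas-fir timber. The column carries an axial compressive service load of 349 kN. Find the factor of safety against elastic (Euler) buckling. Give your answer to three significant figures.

n ≈ 1.19

Buckling occurs about the weak axis: I_min = h·b³/12 with b = 108 mm (the shorter side).
I_min = 147×108³/12 = 1.543×10^7 mm⁴
I = 1.543×10^7 mm⁴ = 1.543×10^-5 m⁴
Effective length L_e = K·L = 1 × 2.08 = 2.080 m
P_cr = π²EI / L_e² = π² × 11.8×10⁹ × 1.543×10^-5 / 2.080² = 4.154×10^5 N
Factor of safety n = P_cr / P = 415.40 / 349 = 1.19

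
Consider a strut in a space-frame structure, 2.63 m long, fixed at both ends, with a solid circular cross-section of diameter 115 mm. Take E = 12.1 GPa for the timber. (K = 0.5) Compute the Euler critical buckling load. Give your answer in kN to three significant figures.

I = πd⁴/64 = π×115⁴/64 = 8.585×10^6 mm⁴
I = 8.585×10^6 mm⁴ = 8.585×10^-6 m⁴
Effective length L_e = K·L = 0.5 × 2.63 = 1.315 m
P_cr = π²EI / L_e² = π² × 12.1×10⁹ × 8.585×10^-6 / 1.315² = 5.929×10^5 N

P_cr ≈ 593 kN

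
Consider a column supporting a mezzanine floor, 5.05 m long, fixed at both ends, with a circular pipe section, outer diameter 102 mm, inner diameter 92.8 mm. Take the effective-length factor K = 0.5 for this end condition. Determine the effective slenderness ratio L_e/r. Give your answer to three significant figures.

λ ≈ 73.2

d_o = 102 mm, d_i = 92.8 mm
I = π(d_o⁴ − d_i⁴)/64 = π(102⁴ − 92.80⁴)/64 = 1.673×10^6 mm⁴
A = 1.408×10^3 mm²;  r_min = √(I/A) = √(1.673×10^6/1.408×10^3) = 34.47 mm
L_e = K·L = 0.5 × 5.05 m = 2.525 m = 2525.0 mm
λ = L_e / r_min = 2525.0 / 34.47 = 73.2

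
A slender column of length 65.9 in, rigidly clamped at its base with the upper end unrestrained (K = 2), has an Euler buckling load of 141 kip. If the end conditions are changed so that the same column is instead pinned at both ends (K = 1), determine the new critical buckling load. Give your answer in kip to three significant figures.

P_cr ≈ 564 kip

P_cr ∝ 1/K², so P_cr,new = P_cr,old × (K_old/K_new)² = 141 × (2/1)²
= 141 × 4.000 = 564 kip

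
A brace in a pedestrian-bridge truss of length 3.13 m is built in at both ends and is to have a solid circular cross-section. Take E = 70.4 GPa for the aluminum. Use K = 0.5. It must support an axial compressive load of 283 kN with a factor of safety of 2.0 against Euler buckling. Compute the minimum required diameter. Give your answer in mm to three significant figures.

Required P_cr = n·P = 2.0 × 283 = 566.0 kN
L_e = K·L = 0.5 × 3.13 = 1.565 m
Required I = P_cr·L_e²/(π²E) = 5.660×10^5 × 1.565² / (π² × 7.04×10^10) = 1.995×10^-6 m⁴
I_req = 1.995×10^6 mm⁴
Solid circle: I = πd⁴/64  ⇒  d = (64I/π)^(1/4) = (64×1.995×10^6/π)^(1/4) = 79.8 mm

d ≈ 79.8 mm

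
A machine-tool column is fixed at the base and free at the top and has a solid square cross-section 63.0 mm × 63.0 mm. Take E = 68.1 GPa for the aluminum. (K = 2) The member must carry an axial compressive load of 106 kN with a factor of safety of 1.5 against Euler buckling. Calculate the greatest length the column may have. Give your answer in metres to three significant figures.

L_max ≈ 1.18 m

I = a⁴/12 = 63.0⁴/12 = 1.313×10^6 mm⁴
I = 1.313×10^-6 m⁴
Required critical load P_cr = n·P = 1.5 × 106 = 159.0 kN = 1.590×10^5 N
From P_cr = π²EI/(K·L)²:  L = (1/K)·√(π²EI/P_cr) = (1/2)·√(π²×6.81×10^10×1.313×10^-6/1.590×10^5)
L = 1.18 m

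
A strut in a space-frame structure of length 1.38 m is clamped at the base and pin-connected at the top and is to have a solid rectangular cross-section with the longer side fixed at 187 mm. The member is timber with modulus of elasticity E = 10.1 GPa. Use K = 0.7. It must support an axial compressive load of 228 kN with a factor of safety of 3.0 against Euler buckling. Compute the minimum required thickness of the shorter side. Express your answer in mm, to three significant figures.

Required P_cr = n·P = 3.0 × 228 = 684.0 kN
L_e = K·L = 0.7 × 1.38 = 0.9660 m
Required I = P_cr·L_e²/(π²E) = 6.840×10^5 × 0.9660² / (π² × 1.01×10^10) = 6.403×10^-6 m⁴
I_req = 6.403×10^6 mm⁴
Rectangle, weak axis: I_min = h·b³/12 with h = 187 mm fixed  ⇒  b = (12I/h)^(1/3) = 74.3 mm

b ≈ 74.3 mm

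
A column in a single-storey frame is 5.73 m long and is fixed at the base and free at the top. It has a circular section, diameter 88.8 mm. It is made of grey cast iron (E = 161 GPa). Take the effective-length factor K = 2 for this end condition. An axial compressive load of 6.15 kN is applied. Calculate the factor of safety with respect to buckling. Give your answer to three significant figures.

I = πd⁴/64 = π×88.8⁴/64 = 3.052×10^6 mm⁴
I = 3.052×10^6 mm⁴ = 3.052×10^-6 m⁴
Effective length L_e = K·L = 2 × 5.73 = 11.46 m
P_cr = π²EI / L_e² = π² × 161×10⁹ × 3.052×10^-6 / 11.46² = 3.693×10^4 N
Factor of safety n = P_cr / P = 36.930 / 6.15 = 6.00

n ≈ 6.00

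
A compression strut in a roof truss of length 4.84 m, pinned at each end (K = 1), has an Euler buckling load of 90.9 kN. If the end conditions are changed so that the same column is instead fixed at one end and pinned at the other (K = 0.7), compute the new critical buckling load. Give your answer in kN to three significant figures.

P_cr ∝ 1/K², so P_cr,new = P_cr,old × (K_old/K_new)² = 90.9 × (1/0.7)²
= 90.9 × 2.041 = 186 kN

P_cr ≈ 186 kN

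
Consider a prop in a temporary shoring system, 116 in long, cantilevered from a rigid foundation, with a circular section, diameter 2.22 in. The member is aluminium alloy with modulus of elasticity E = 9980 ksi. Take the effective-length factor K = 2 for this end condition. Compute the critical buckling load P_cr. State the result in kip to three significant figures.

P_cr ≈ 2.18 kip

I = πd⁴/64 = π×2.22⁴/64 = 1.192 in⁴
Effective length L_e = K·L = 2 × 116 = 232.0 in
P_cr = π²EI / L_e² = π² × 9980×10³ × 1.192 / 232.0² = 2.182×10^3 lb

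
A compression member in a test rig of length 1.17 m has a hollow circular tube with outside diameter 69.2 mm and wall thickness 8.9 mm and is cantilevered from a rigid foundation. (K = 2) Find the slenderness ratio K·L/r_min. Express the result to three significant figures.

λ ≈ 109

Inner diameter d_i = 69.2 − 2×8.9 = 51.40 mm
I = π(d_o⁴ − d_i⁴)/64 = π(69.2⁴ − 51.40⁴)/64 = 7.830×10^5 mm⁴
A = 1.686×10^3 mm²;  r_min = √(I/A) = √(7.830×10^5/1.686×10^3) = 21.55 mm
L_e = K·L = 2 × 1.17 m = 2.340 m = 2340.0 mm
λ = L_e / r_min = 2340.0 / 21.55 = 109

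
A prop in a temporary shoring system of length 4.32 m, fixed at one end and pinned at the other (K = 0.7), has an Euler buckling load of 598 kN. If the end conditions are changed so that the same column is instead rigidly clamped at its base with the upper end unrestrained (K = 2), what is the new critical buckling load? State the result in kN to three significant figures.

P_cr ∝ 1/K², so P_cr,new = P_cr,old × (K_old/K_new)² = 598 × (0.7/2)²
= 598 × 0.1225 = 73.3 kN

P_cr ≈ 73.3 kN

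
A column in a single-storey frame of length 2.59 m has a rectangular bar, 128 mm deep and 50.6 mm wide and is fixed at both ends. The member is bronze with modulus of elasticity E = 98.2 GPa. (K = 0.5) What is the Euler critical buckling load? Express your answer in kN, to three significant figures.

Buckling occurs about the weak axis: I_min = h·b³/12 with b = 50.6 mm (the shorter side).
I_min = 128×50.6³/12 = 1.382×10^6 mm⁴
I = 1.382×10^6 mm⁴ = 1.382×10^-6 m⁴
Effective length L_e = K·L = 0.5 × 2.59 = 1.295 m
P_cr = π²EI / L_e² = π² × 98.2×10⁹ × 1.382×10^-6 / 1.295² = 7.986×10^5 N

P_cr ≈ 799 kN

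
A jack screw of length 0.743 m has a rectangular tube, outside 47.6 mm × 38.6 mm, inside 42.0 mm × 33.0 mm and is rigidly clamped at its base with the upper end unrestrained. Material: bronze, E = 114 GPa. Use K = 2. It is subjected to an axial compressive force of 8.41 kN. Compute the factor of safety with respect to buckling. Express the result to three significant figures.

Weak-axis I_min = (h_o·b_o³ − h_i·b_i³)/12 with b_o = 38.6, b_i = 33.00 mm (shorter outer/inner sides).
I_min = (47.6×38.6³ − 42.00×33.00³)/12 = 1.024×10^5 mm⁴
I = 1.024×10^5 mm⁴ = 1.024×10^-7 m⁴
Effective length L_e = K·L = 2 × 0.743 = 1.486 m
P_cr = π²EI / L_e² = π² × 114×10⁹ × 1.024×10^-7 / 1.486² = 5.215×10^4 N
Factor of safety n = P_cr / P = 52.152 / 8.41 = 6.20

n ≈ 6.20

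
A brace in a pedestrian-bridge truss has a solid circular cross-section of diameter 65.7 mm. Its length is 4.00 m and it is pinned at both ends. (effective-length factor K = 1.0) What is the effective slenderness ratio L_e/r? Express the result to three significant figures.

For a solid circle r = d/4 = 65.7/4 = 16.42 mm
L_e = K·L = 1 × 4.00 m = 4.000 m = 4000.0 mm
λ = L_e / r_min = 4000.0 / 16.42 = 244

λ ≈ 244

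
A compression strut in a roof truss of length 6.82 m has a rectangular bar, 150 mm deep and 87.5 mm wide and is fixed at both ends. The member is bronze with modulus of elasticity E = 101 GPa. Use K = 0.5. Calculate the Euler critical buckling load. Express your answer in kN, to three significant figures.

P_cr ≈ 718 kN

Buckling occurs about the weak axis: I_min = h·b³/12 with b = 87.5 mm (the shorter side).
I_min = 150×87.5³/12 = 8.374×10^6 mm⁴
I = 8.374×10^6 mm⁴ = 8.374×10^-6 m⁴
Effective length L_e = K·L = 0.5 × 6.82 = 3.410 m
P_cr = π²EI / L_e² = π² × 101×10⁹ × 8.374×10^-6 / 3.410² = 7.179×10^5 N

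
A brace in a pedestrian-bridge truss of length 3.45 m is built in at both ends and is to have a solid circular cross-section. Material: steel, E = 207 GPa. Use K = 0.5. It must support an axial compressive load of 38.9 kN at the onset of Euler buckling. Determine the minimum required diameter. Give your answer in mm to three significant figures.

d ≈ 32.8 mm

L_e = K·L = 0.5 × 3.45 = 1.725 m
Required I = P_cr·L_e²/(π²E) = 3.890×10^4 × 1.725² / (π² × 2.07×10^11) = 5.666×10^-8 m⁴
I_req = 5.666×10^4 mm⁴
Solid circle: I = πd⁴/64  ⇒  d = (64I/π)^(1/4) = (64×5.666×10^4/π)^(1/4) = 32.8 mm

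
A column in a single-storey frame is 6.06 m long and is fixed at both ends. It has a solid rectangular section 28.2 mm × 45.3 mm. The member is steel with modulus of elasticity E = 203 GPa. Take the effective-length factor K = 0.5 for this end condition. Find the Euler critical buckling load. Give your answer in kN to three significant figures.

Buckling occurs about the weak axis: I_min = h·b³/12 with b = 28.2 mm (the shorter side).
I_min = 45.3×28.2³/12 = 8.466×10^4 mm⁴
I = 8.466×10^4 mm⁴ = 8.466×10^-8 m⁴
Effective length L_e = K·L = 0.5 × 6.06 = 3.030 m
P_cr = π²EI / L_e² = π² × 203×10⁹ × 8.466×10^-8 / 3.030² = 1.847×10^4 N

P_cr ≈ 18.5 kN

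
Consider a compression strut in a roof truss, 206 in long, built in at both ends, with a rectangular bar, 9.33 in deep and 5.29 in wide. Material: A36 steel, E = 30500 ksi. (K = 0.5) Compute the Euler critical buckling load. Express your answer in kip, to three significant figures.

P_cr ≈ 3270 kip

Buckling occurs about the weak axis: I_min = h·b³/12 with b = 5.29 in (the shorter side).
I_min = 9.33×5.29³/12 = 115.1 in⁴
Effective length L_e = K·L = 0.5 × 206 = 103.0 in
P_cr = π²EI / L_e² = π² × 30500×10³ × 115.1 / 103.0² = 3.266×10^6 lb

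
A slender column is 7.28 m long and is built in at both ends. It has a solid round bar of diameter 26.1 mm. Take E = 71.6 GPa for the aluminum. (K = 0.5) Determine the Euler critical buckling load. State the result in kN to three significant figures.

I = πd⁴/64 = π×26.1⁴/64 = 2.278×10^4 mm⁴
I = 2.278×10^4 mm⁴ = 2.278×10^-8 m⁴
Effective length L_e = K·L = 0.5 × 7.28 = 3.640 m
P_cr = π²EI / L_e² = π² × 71.6×10⁹ × 2.278×10^-8 / 3.640² = 1.215×10^3 N

P_cr ≈ 1.21 kN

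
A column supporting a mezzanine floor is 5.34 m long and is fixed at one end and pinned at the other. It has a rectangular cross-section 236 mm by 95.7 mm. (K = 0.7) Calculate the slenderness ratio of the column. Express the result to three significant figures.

λ ≈ 135

For a rectangle r_min = b/√12 = 95.7/√12 = 27.63 mm
L_e = K·L = 0.7 × 5.34 m = 3.738 m = 3738.0 mm
λ = L_e / r_min = 3738.0 / 27.63 = 135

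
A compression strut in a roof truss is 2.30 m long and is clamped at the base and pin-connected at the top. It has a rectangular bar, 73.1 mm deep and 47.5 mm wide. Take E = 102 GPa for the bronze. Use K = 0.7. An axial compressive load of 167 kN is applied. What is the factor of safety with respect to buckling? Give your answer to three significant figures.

n ≈ 1.52

Buckling occurs about the weak axis: I_min = h·b³/12 with b = 47.5 mm (the shorter side).
I_min = 73.1×47.5³/12 = 6.529×10^5 mm⁴
I = 6.529×10^5 mm⁴ = 6.529×10^-7 m⁴
Effective length L_e = K·L = 0.7 × 2.30 = 1.610 m
P_cr = π²EI / L_e² = π² × 102×10⁹ × 6.529×10^-7 / 1.610² = 2.536×10^5 N
Factor of safety n = P_cr / P = 253.55 / 167 = 1.52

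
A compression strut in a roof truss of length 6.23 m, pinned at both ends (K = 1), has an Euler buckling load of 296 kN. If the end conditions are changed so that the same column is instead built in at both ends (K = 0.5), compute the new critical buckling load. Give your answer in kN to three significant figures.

P_cr ≈ 1180 kN

P_cr ∝ 1/K², so P_cr,new = P_cr,old × (K_old/K_new)² = 296 × (1/0.5)²
= 296 × 4.000 = 1180 kN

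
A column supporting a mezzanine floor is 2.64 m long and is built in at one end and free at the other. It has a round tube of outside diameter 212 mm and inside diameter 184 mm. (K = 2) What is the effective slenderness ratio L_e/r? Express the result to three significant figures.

d_o = 212 mm, d_i = 184 mm
I = π(d_o⁴ − d_i⁴)/64 = π(212⁴ − 184.0⁴)/64 = 4.289×10^7 mm⁴
A = 8.708×10^3 mm²;  r_min = √(I/A) = √(4.289×10^7/8.708×10^3) = 70.18 mm
L_e = K·L = 2 × 2.64 m = 5.280 m = 5280.0 mm
λ = L_e / r_min = 5280.0 / 70.18 = 75.2

λ ≈ 75.2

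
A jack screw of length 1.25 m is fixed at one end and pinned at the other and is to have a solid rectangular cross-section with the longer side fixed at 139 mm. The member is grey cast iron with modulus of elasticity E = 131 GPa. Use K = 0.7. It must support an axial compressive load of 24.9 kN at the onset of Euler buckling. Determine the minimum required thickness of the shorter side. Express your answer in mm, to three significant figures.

b ≈ 10.8 mm

L_e = K·L = 0.7 × 1.25 = 0.8750 m
Required I = P_cr·L_e²/(π²E) = 2.490×10^4 × 0.8750² / (π² × 1.31×10^11) = 1.474×10^-8 m⁴
I_req = 1.474×10^4 mm⁴
Rectangle, weak axis: I_min = h·b³/12 with h = 139 mm fixed  ⇒  b = (12I/h)^(1/3) = 10.8 mm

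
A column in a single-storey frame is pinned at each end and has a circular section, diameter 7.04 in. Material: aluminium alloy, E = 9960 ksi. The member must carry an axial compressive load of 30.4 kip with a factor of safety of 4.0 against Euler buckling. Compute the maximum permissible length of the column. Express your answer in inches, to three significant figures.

I = πd⁴/64 = π×7.04⁴/64 = 120.6 in⁴
Required critical load P_cr = n·P = 4.0 × 30.4 = 121.6 kip = 1.216×10^5 lb
From P_cr = π²EI/(K·L)²:  L = (1/K)·√(π²EI/P_cr) = (1/1)·√(π²×9.96×10^6×120.6/1.216×10^5)
L = 312 in

L_max ≈ 312 in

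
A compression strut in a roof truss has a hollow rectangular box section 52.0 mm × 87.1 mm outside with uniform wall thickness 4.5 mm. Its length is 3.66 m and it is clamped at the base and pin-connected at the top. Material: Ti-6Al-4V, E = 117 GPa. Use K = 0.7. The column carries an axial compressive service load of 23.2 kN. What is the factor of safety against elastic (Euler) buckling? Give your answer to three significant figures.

Inner dimensions: h_i = 87.1 − 2×4.5 = 78.10 mm, b_i = 52.0 − 2×4.5 = 43.00 mm
Weak-axis I_min = (h_o·b_o³ − h_i·b_i³)/12 with b_o = 52.0, b_i = 43.00 mm (shorter outer/inner sides).
I_min = (87.1×52.0³ − 78.10×43.00³)/12 = 5.031×10^5 mm⁴
I = 5.031×10^5 mm⁴ = 5.031×10^-7 m⁴
Effective length L_e = K·L = 0.7 × 3.66 = 2.562 m
P_cr = π²EI / L_e² = π² × 117×10⁹ × 5.031×10^-7 / 2.562² = 8.851×10^4 N
Factor of safety n = P_cr / P = 88.512 / 23.2 = 3.82

n ≈ 3.82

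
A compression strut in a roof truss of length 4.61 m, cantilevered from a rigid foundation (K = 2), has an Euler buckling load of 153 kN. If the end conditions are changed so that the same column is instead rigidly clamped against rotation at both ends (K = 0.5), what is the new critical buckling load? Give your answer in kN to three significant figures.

P_cr ∝ 1/K², so P_cr,new = P_cr,old × (K_old/K_new)² = 153 × (2/0.5)²
= 153 × 16.00 = 2450 kN

P_cr ≈ 2450 kN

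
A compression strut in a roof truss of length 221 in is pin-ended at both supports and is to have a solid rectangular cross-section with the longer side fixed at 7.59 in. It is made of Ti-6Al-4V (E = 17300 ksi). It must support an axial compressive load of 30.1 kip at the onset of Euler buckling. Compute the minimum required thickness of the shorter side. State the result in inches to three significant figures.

L_e = K·L = 1 × 221 = 221.0 in
Required I = P_cr·L_e²/(π²E) = 3.010×10^4 × 221.0² / (π² × 1.73×10^7) = 8.610 in⁴
Rectangle, weak axis: I_min = h·b³/12 with h = 7.59 in fixed  ⇒  b = (12I/h)^(1/3) = 2.39 in

b ≈ 2.39 in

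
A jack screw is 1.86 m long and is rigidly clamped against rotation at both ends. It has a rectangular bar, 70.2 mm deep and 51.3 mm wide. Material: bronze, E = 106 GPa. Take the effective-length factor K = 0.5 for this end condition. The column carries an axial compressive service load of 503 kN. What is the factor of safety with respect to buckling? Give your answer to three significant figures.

n ≈ 1.90

Buckling occurs about the weak axis: I_min = h·b³/12 with b = 51.3 mm (the shorter side).
I_min = 70.2×51.3³/12 = 7.898×10^5 mm⁴
I = 7.898×10^5 mm⁴ = 7.898×10^-7 m⁴
Effective length L_e = K·L = 0.5 × 1.86 = 0.9300 m
P_cr = π²EI / L_e² = π² × 106×10⁹ × 7.898×10^-7 / 0.9300² = 9.553×10^5 N
Factor of safety n = P_cr / P = 955.32 / 503 = 1.90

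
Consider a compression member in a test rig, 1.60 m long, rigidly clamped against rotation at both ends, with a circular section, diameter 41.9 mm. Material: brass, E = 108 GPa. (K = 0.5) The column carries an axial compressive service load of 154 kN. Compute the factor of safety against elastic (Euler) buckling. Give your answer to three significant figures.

I = πd⁴/64 = π×41.9⁴/64 = 1.513×10^5 mm⁴
I = 1.513×10^5 mm⁴ = 1.513×10^-7 m⁴
Effective length L_e = K·L = 0.5 × 1.60 = 0.8000 m
P_cr = π²EI / L_e² = π² × 108×10⁹ × 1.513×10^-7 / 0.8000² = 2.520×10^5 N
Factor of safety n = P_cr / P = 251.98 / 154 = 1.64

n ≈ 1.64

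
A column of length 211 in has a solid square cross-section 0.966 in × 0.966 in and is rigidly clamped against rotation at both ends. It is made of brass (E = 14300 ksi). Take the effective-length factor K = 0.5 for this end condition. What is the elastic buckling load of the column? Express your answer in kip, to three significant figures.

P_cr ≈ 0.920 kip

I = a⁴/12 = 0.966⁴/12 = 7.257×10^-2 in⁴
Effective length L_e = K·L = 0.5 × 211 = 105.5 in
P_cr = π²EI / L_e² = π² × 14300×10³ × 7.257×10^-2 / 105.5² = 920.1 lb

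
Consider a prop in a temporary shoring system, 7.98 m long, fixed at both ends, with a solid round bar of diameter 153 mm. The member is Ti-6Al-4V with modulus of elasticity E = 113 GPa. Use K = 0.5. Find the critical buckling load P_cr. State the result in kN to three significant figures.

P_cr ≈ 1880 kN

I = πd⁴/64 = π×153⁴/64 = 2.690×10^7 mm⁴
I = 2.690×10^7 mm⁴ = 2.690×10^-5 m⁴
Effective length L_e = K·L = 0.5 × 7.98 = 3.990 m
P_cr = π²EI / L_e² = π² × 113×10⁹ × 2.690×10^-5 / 3.990² = 1.884×10^6 N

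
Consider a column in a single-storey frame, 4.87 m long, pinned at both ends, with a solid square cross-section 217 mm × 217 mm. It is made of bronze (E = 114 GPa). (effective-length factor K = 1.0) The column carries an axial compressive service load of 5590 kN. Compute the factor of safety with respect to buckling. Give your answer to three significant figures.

I = a⁴/12 = 217⁴/12 = 1.848×10^8 mm⁴
I = 1.848×10^8 mm⁴ = 1.848×10^-4 m⁴
Effective length L_e = K·L = 1 × 4.87 = 4.870 m
P_cr = π²EI / L_e² = π² × 114×10⁹ × 1.848×10^-4 / 4.870² = 8.766×10^6 N
Factor of safety n = P_cr / P = 8766.1 / 5590 = 1.57

n ≈ 1.57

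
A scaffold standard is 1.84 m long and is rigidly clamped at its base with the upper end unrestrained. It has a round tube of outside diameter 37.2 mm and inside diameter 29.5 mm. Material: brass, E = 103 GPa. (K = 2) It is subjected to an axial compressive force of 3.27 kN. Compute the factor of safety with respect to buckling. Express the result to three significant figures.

d_o = 37.2 mm, d_i = 29.5 mm
I = π(d_o⁴ − d_i⁴)/64 = π(37.2⁴ − 29.50⁴)/64 = 5.683×10^4 mm⁴
I = 5.683×10^4 mm⁴ = 5.683×10^-8 m⁴
Effective length L_e = K·L = 2 × 1.84 = 3.680 m
P_cr = π²EI / L_e² = π² × 103×10⁹ × 5.683×10^-8 / 3.680² = 4.266×10^3 N
Factor of safety n = P_cr / P = 4.2658 / 3.27 = 1.30

n ≈ 1.30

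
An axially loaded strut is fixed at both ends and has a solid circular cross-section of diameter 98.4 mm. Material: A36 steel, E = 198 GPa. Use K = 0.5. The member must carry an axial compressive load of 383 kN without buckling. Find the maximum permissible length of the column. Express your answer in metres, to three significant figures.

L_max ≈ 9.69 m

I = πd⁴/64 = π×98.4⁴/64 = 4.602×10^6 mm⁴
I = 4.602×10^-6 m⁴
At the buckling limit P_cr = P = 3.830×10^5 N
From P_cr = π²EI/(K·L)²:  L = (1/K)·√(π²EI/P_cr) = (1/0.5)·√(π²×1.98×10^11×4.602×10^-6/3.830×10^5)
L = 9.69 m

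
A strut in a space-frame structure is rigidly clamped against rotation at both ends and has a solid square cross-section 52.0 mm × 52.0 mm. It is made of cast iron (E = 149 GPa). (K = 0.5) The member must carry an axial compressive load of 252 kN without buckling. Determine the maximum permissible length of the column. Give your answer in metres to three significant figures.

L_max ≈ 3.77 m

I = a⁴/12 = 52.0⁴/12 = 6.093×10^5 mm⁴
I = 6.093×10^-7 m⁴
At the buckling limit P_cr = P = 2.520×10^5 N
From P_cr = π²EI/(K·L)²:  L = (1/K)·√(π²EI/P_cr) = (1/0.5)·√(π²×1.49×10^11×6.093×10^-7/2.520×10^5)
L = 3.77 m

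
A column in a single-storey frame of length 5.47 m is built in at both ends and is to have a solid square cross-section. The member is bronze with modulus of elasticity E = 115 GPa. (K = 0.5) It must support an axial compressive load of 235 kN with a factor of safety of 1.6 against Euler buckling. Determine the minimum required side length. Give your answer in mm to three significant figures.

Required P_cr = n·P = 1.6 × 235 = 376.0 kN
L_e = K·L = 0.5 × 5.47 = 2.735 m
Required I = P_cr·L_e²/(π²E) = 3.760×10^5 × 2.735² / (π² × 1.15×10^11) = 2.478×10^-6 m⁴
I_req = 2.478×10^6 mm⁴
Solid square: I = a⁴/12  ⇒  a = (12I)^(1/4) = (12×2.478×10^6)^(1/4) = 73.8 mm

a ≈ 73.8 mm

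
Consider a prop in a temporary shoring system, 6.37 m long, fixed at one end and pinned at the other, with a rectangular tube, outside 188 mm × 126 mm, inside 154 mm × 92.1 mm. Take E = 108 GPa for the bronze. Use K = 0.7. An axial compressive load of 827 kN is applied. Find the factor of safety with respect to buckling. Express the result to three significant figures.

Weak-axis I_min = (h_o·b_o³ − h_i·b_i³)/12 with b_o = 126, b_i = 92.10 mm (shorter outer/inner sides).
I_min = (188×126³ − 154.0×92.10³)/12 = 2.131×10^7 mm⁴
I = 2.131×10^7 mm⁴ = 2.131×10^-5 m⁴
Effective length L_e = K·L = 0.7 × 6.37 = 4.459 m
P_cr = π²EI / L_e² = π² × 108×10⁹ × 2.131×10^-5 / 4.459² = 1.143×10^6 N
Factor of safety n = P_cr / P = 1142.6 / 827 = 1.38

n ≈ 1.38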